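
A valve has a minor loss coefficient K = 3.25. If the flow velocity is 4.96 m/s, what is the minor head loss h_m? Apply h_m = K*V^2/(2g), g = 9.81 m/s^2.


Minor loss formula: h_m = K * V^2/(2g).
V^2 = 4.96^2 = 24.6016.
V^2/(2g) = 24.6016 / 19.62 = 1.2539 m.
h_m = 3.25 * 1.2539 = 4.0752 m.

4.0752


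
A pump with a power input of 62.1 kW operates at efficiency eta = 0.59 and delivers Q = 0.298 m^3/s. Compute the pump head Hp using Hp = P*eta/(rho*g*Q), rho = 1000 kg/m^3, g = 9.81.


Pump head formula: Hp = P * eta / (rho * g * Q).
Numerator: P * eta = 62.1 * 1000 * 0.59 = 36639.0 W.
Denominator: rho * g * Q = 1000 * 9.81 * 0.298 = 2923.38.
Hp = 36639.0 / 2923.38 = 12.53 m.

12.53


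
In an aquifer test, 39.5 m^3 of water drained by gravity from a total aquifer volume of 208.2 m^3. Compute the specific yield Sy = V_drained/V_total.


Specific yield Sy = Volume drained / Total volume.
Sy = 39.5 / 208.2
   = 0.1897.

0.1897


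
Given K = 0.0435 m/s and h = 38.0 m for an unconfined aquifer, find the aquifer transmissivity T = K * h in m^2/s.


Transmissivity is defined as T = K * h.
T = 0.0435 * 38.0
  = 1.653 m^2/s.

1.653


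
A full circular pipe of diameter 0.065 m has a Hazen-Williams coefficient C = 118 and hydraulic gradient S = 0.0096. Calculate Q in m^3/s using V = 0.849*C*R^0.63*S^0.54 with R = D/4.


For a full circular pipe, R = D/4 = 0.065/4 = 0.0163 m.
V = 0.849 * 118 * 0.0163^0.63 * 0.0096^0.54
  = 0.849 * 118 * 0.074617 * 0.081363
  = 0.6082 m/s.
Pipe area A = pi*D^2/4 = pi*0.065^2/4 = 0.0033 m^2.
Q = A * V = 0.0033 * 0.6082 = 0.002 m^3/s.

0.002


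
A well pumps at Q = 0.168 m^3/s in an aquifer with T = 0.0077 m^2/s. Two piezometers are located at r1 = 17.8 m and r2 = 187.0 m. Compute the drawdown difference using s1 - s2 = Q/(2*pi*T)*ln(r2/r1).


Thiem equation: s1 - s2 = Q/(2*pi*T) * ln(r2/r1).
ln(r2/r1) = ln(187.0/17.8) = 2.3519.
Q/(2*pi*T) = 0.168 / (2*pi*0.0077) = 0.168 / 0.0484 = 3.4725.
s1 - s2 = 3.4725 * 2.3519 = 8.1669 m.

8.1669


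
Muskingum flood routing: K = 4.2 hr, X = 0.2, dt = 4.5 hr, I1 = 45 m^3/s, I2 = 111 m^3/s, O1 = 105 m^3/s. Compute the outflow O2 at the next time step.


Muskingum coefficients:
denom = 2*K*(1-X) + dt = 2*4.2*(1-0.2) + 4.5 = 11.22.
C0 = (dt - 2*K*X)/denom = (4.5 - 2*4.2*0.2)/11.22 = 0.2513.
C1 = (dt + 2*K*X)/denom = (4.5 + 2*4.2*0.2)/11.22 = 0.5508.
C2 = (2*K*(1-X) - dt)/denom = 0.1979.
O2 = C0*I2 + C1*I1 + C2*O1
   = 0.2513*111 + 0.5508*45 + 0.1979*105
   = 73.46 m^3/s.

73.46


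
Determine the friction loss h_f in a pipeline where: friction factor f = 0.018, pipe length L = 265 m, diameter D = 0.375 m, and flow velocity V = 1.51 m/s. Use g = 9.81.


Darcy-Weisbach equation: h_f = f * (L/D) * V^2/(2g).
f * L/D = 0.018 * 265/0.375 = 12.72.
V^2/(2g) = 1.51^2 / (2*9.81) = 2.2801 / 19.62 = 0.1162 m.
h_f = 12.72 * 0.1162 = 1.478 m.

1.478


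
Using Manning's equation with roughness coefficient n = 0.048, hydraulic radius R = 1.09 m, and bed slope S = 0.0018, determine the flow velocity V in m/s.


Manning's equation gives V = (1/n) * R^(2/3) * S^(1/2).
First, compute R^(2/3) = 1.09^(2/3) = 1.0591.
Next, S^(1/2) = 0.0018^(1/2) = 0.042426.
Then 1/n = 1/0.048 = 20.83.
V = 20.83 * 1.0591 * 0.042426 = 0.9362 m/s.

0.9362


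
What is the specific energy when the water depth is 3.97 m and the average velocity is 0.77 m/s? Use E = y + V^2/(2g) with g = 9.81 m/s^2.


Specific energy E = y + V^2/(2g).
Velocity head = V^2/(2g) = 0.77^2 / (2*9.81) = 0.5929 / 19.62 = 0.0302 m.
E = 3.97 + 0.0302 = 4.0002 m.

4.0002


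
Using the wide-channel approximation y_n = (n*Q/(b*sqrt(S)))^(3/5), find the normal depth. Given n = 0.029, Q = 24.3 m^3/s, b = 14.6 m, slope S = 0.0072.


We use the wide-channel approximation y_n = (n*Q/(b*sqrt(S)))^(3/5).
sqrt(S) = sqrt(0.0072) = 0.084853.
Numerator: n*Q = 0.029 * 24.3 = 0.7047.
Denominator: b*sqrt(S) = 14.6 * 0.084853 = 1.238854.
arg = 0.5688.
y_n = 0.5688^(3/5) = 0.7128 m.

0.7128


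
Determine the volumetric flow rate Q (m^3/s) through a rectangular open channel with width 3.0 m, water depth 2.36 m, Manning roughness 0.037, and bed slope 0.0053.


For a rectangular channel, the cross-sectional area A = b * y = 3.0 * 2.36 = 7.08 m^2.
The wetted perimeter P = b + 2y = 3.0 + 2*2.36 = 7.72 m.
Hydraulic radius R = A/P = 7.08/7.72 = 0.9171 m.
Velocity V = (1/n)*R^(2/3)*S^(1/2) = (1/0.037)*0.9171^(2/3)*0.0053^(1/2) = 1.8573 m/s.
Discharge Q = A * V = 7.08 * 1.8573 = 13.15 m^3/s.

13.15


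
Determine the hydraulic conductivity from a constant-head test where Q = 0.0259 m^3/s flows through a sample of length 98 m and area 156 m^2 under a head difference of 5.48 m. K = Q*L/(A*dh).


From K = Q*L / (A*dh):
Numerator: Q*L = 0.0259 * 98 = 2.5382.
Denominator: A*dh = 156 * 5.48 = 854.88.
K = 2.5382 / 854.88 = 0.002969 m/s.

0.002969


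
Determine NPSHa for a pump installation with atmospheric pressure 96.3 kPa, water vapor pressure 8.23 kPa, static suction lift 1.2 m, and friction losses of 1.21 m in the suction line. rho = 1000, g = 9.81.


NPSHa = p_atm/(rho*g) - z_s - hf_s - p_vap/(rho*g).
p_atm/(rho*g) = 96.3*1000 / (1000*9.81) = 9.817 m.
p_vap/(rho*g) = 8.23*1000 / (1000*9.81) = 0.839 m.
NPSHa = 9.817 - 1.2 - 1.21 - 0.839
      = 6.57 m.

6.57


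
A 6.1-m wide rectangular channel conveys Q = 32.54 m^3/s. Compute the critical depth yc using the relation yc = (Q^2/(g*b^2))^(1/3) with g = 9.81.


Using yc = (Q^2 / (g * b^2))^(1/3):
Q^2 = 32.54^2 = 1058.85.
g * b^2 = 9.81 * 6.1^2 = 9.81 * 37.21 = 365.03.
Q^2 / (g*b^2) = 1058.85 / 365.03 = 2.9007.
yc = 2.9007^(1/3) = 1.4262 m.

1.4262


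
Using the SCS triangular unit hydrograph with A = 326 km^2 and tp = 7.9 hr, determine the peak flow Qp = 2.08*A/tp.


SCS formula: Qp = 2.08 * A / tp.
Qp = 2.08 * 326 / 7.9
   = 678.08 / 7.9
   = 85.83 m^3/s per cm.

85.83


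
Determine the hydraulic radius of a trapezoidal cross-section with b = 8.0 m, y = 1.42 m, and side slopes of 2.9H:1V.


For a trapezoidal section with side slope z:
A = (b + z*y)*y = (8.0 + 2.9*1.42)*1.42 = 17.208 m^2.
P = b + 2*y*sqrt(1 + z^2) = 8.0 + 2*1.42*sqrt(1 + 2.9^2) = 16.712 m.
R = A/P = 17.208 / 16.712 = 1.0297 m.

1.0297


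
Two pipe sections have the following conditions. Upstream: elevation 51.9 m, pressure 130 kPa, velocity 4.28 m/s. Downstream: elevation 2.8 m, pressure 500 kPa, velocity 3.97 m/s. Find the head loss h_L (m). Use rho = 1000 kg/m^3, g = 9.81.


Total head at each section: H = z + p/(rho*g) + V^2/(2g).
H1 = 51.9 + 130*1000/(1000*9.81) + 4.28^2/(2*9.81)
   = 51.9 + 13.252 + 0.9337
   = 66.085 m.
H2 = 2.8 + 500*1000/(1000*9.81) + 3.97^2/(2*9.81)
   = 2.8 + 50.968 + 0.8033
   = 54.572 m.
h_L = H1 - H2 = 66.085 - 54.572 = 11.514 m.

11.514


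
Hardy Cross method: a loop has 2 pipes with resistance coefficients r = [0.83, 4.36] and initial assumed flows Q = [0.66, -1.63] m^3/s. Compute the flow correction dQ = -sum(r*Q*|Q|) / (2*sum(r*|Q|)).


Numerator terms (r*Q*|Q|): 0.83*0.66*|0.66| = 0.3615; 4.36*-1.63*|-1.63| = -11.5841.
Sum of numerator = -11.2225.
Denominator terms (r*|Q|): 0.83*|0.66| = 0.5478; 4.36*|-1.63| = 7.1068.
2 * sum of denominator = 2 * 7.6546 = 15.3092.
dQ = --11.2225 / 15.3092 = 0.7331 m^3/s.

0.7331


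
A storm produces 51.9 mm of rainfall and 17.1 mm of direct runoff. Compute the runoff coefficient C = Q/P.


The runoff coefficient C = runoff depth / rainfall depth.
C = 17.1 / 51.9
  = 0.3295.

0.3295


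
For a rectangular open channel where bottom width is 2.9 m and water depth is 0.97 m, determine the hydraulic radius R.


For a rectangular section:
Flow area A = b * y = 2.9 * 0.97 = 2.81 m^2.
Wetted perimeter P = b + 2y = 2.9 + 2*0.97 = 4.84 m.
Hydraulic radius R = A/P = 2.81 / 4.84 = 0.5812 m.

0.5812


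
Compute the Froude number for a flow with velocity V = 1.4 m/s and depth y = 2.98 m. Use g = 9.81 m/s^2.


The Froude number is defined as Fr = V / sqrt(g*y).
g*y = 9.81 * 2.98 = 29.2338.
sqrt(g*y) = sqrt(29.2338) = 5.4068.
Fr = 1.4 / 5.4068 = 0.2589.

0.2589


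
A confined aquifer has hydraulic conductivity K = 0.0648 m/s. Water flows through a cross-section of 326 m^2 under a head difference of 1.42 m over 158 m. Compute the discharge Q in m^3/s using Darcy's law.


Darcy's law: Q = K * A * i, where i = dh/L.
Hydraulic gradient i = 1.42 / 158 = 0.008987.
Q = 0.0648 * 326 * 0.008987
  = 0.1899 m^3/s.

0.1899


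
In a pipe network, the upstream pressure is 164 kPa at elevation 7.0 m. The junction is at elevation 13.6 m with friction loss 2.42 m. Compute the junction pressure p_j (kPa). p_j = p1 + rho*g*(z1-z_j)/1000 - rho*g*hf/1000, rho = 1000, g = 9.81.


Junction pressure: p_j = p1 + rho*g*(z1 - z_j)/1000 - rho*g*hf/1000.
Elevation term = 1000*9.81*(7.0 - 13.6)/1000 = -64.746 kPa.
Friction term = 1000*9.81*2.42/1000 = 23.74 kPa.
p_j = 164 + -64.746 - 23.74 = 75.51 kPa.

75.51


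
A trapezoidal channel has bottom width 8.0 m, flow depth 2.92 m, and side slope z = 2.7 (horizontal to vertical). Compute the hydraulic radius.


For a trapezoidal section with side slope z:
A = (b + z*y)*y = (8.0 + 2.7*2.92)*2.92 = 46.381 m^2.
P = b + 2*y*sqrt(1 + z^2) = 8.0 + 2*2.92*sqrt(1 + 2.7^2) = 24.815 m.
R = A/P = 46.381 / 24.815 = 1.8691 m.

1.8691


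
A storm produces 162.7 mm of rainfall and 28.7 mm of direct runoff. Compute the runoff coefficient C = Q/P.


The runoff coefficient C = runoff depth / rainfall depth.
C = 28.7 / 162.7
  = 0.1764.

0.1764


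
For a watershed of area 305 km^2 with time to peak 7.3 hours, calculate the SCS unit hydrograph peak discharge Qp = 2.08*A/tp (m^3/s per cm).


SCS formula: Qp = 2.08 * A / tp.
Qp = 2.08 * 305 / 7.3
   = 634.4 / 7.3
   = 86.9 m^3/s per cm.

86.9


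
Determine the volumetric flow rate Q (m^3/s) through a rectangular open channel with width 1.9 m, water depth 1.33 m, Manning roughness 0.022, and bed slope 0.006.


For a rectangular channel, the cross-sectional area A = b * y = 1.9 * 1.33 = 2.53 m^2.
The wetted perimeter P = b + 2y = 1.9 + 2*1.33 = 4.56 m.
Hydraulic radius R = A/P = 2.53/4.56 = 0.5542 m.
Velocity V = (1/n)*R^(2/3)*S^(1/2) = (1/0.022)*0.5542^(2/3)*0.006^(1/2) = 2.3755 m/s.
Discharge Q = A * V = 2.53 * 2.3755 = 6.003 m^3/s.

6.003


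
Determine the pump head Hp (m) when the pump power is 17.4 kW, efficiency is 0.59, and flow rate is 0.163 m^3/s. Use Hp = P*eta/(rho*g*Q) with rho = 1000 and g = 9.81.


Pump head formula: Hp = P * eta / (rho * g * Q).
Numerator: P * eta = 17.4 * 1000 * 0.59 = 10266.0 W.
Denominator: rho * g * Q = 1000 * 9.81 * 0.163 = 1599.03.
Hp = 10266.0 / 1599.03 = 6.42 m.

6.42


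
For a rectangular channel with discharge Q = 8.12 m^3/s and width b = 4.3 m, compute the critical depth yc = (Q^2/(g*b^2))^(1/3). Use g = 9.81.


Using yc = (Q^2 / (g * b^2))^(1/3):
Q^2 = 8.12^2 = 65.93.
g * b^2 = 9.81 * 4.3^2 = 9.81 * 18.49 = 181.39.
Q^2 / (g*b^2) = 65.93 / 181.39 = 0.3635.
yc = 0.3635^(1/3) = 0.7137 m.

0.7137


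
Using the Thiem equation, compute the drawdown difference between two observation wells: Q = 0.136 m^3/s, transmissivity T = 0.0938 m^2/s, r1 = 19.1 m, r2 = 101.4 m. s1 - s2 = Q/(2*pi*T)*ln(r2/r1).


Thiem equation: s1 - s2 = Q/(2*pi*T) * ln(r2/r1).
ln(r2/r1) = ln(101.4/19.1) = 1.6694.
Q/(2*pi*T) = 0.136 / (2*pi*0.0938) = 0.136 / 0.5894 = 0.2308.
s1 - s2 = 0.2308 * 1.6694 = 0.3852 m.

0.3852


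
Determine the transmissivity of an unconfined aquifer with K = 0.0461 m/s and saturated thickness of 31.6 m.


Transmissivity is defined as T = K * h.
T = 0.0461 * 31.6
  = 1.4568 m^2/s.

1.4568


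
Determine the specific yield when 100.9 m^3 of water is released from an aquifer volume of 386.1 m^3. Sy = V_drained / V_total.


Specific yield Sy = Volume drained / Total volume.
Sy = 100.9 / 386.1
   = 0.2613.

0.2613


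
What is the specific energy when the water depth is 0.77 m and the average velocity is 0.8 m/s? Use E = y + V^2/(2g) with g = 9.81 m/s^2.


Specific energy E = y + V^2/(2g).
Velocity head = V^2/(2g) = 0.8^2 / (2*9.81) = 0.64 / 19.62 = 0.0326 m.
E = 0.77 + 0.0326 = 0.8026 m.

0.8026


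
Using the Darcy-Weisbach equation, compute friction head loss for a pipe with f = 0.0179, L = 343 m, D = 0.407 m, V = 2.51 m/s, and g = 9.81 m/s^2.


Darcy-Weisbach equation: h_f = f * (L/D) * V^2/(2g).
f * L/D = 0.0179 * 343/0.407 = 15.0853.
V^2/(2g) = 2.51^2 / (2*9.81) = 6.3001 / 19.62 = 0.3211 m.
h_f = 15.0853 * 0.3211 = 4.844 m.

4.844


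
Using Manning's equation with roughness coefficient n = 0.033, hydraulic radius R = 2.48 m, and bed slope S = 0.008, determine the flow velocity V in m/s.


Manning's equation gives V = (1/n) * R^(2/3) * S^(1/2).
First, compute R^(2/3) = 2.48^(2/3) = 1.8322.
Next, S^(1/2) = 0.008^(1/2) = 0.089443.
Then 1/n = 1/0.033 = 30.3.
V = 30.3 * 1.8322 * 0.089443 = 4.9659 m/s.

4.9659


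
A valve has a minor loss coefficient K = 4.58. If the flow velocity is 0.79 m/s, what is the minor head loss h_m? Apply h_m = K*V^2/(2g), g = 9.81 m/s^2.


Minor loss formula: h_m = K * V^2/(2g).
V^2 = 0.79^2 = 0.6241.
V^2/(2g) = 0.6241 / 19.62 = 0.0318 m.
h_m = 4.58 * 0.0318 = 0.1457 m.

0.1457


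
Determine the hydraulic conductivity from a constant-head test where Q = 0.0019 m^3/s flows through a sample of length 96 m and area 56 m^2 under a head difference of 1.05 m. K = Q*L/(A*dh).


From K = Q*L / (A*dh):
Numerator: Q*L = 0.0019 * 96 = 0.1824.
Denominator: A*dh = 56 * 1.05 = 58.8.
K = 0.1824 / 58.8 = 0.003102 m/s.

0.003102


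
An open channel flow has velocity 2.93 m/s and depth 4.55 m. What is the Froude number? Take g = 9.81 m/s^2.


The Froude number is defined as Fr = V / sqrt(g*y).
g*y = 9.81 * 4.55 = 44.6355.
sqrt(g*y) = sqrt(44.6355) = 6.681.
Fr = 2.93 / 6.681 = 0.4386.

0.4386


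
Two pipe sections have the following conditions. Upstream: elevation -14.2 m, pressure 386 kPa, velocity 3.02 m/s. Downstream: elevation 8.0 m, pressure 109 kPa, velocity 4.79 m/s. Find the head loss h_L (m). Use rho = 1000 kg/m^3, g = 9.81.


Total head at each section: H = z + p/(rho*g) + V^2/(2g).
H1 = -14.2 + 386*1000/(1000*9.81) + 3.02^2/(2*9.81)
   = -14.2 + 39.348 + 0.4649
   = 25.612 m.
H2 = 8.0 + 109*1000/(1000*9.81) + 4.79^2/(2*9.81)
   = 8.0 + 11.111 + 1.1694
   = 20.281 m.
h_L = H1 - H2 = 25.612 - 20.281 = 5.332 m.

5.332


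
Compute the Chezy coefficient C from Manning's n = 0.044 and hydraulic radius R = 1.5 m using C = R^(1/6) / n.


The Chezy coefficient relates to Manning's n through C = R^(1/6) / n.
R^(1/6) = 1.5^(1/6) = 1.069913.
C = 1.069913 / 0.044 = 24.32 m^(1/2)/s.

24.32


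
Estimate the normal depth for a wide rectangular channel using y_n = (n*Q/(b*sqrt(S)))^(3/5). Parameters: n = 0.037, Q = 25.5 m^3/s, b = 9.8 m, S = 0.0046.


We use the wide-channel approximation y_n = (n*Q/(b*sqrt(S)))^(3/5).
sqrt(S) = sqrt(0.0046) = 0.067823.
Numerator: n*Q = 0.037 * 25.5 = 0.9435.
Denominator: b*sqrt(S) = 9.8 * 0.067823 = 0.664665.
arg = 1.4195.
y_n = 1.4195^(3/5) = 1.2339 m.

1.2339


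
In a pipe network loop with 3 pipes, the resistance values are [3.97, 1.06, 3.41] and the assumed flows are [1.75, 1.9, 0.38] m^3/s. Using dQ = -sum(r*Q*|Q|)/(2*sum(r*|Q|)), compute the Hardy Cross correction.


Numerator terms (r*Q*|Q|): 3.97*1.75*|1.75| = 12.1581; 1.06*1.9*|1.9| = 3.8266; 3.41*0.38*|0.38| = 0.4924.
Sum of numerator = 16.4771.
Denominator terms (r*|Q|): 3.97*|1.75| = 6.9475; 1.06*|1.9| = 2.014; 3.41*|0.38| = 1.2958.
2 * sum of denominator = 2 * 10.2573 = 20.5146.
dQ = -16.4771 / 20.5146 = -0.8032 m^3/s.

-0.8032


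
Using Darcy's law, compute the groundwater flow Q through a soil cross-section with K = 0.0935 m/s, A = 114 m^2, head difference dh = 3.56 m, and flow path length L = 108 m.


Darcy's law: Q = K * A * i, where i = dh/L.
Hydraulic gradient i = 3.56 / 108 = 0.032963.
Q = 0.0935 * 114 * 0.032963
  = 0.3514 m^3/s.

0.3514


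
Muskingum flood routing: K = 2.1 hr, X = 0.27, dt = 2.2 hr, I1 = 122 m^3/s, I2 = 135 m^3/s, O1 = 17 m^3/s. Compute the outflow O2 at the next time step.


Muskingum coefficients:
denom = 2*K*(1-X) + dt = 2*2.1*(1-0.27) + 2.2 = 5.266.
C0 = (dt - 2*K*X)/denom = (2.2 - 2*2.1*0.27)/5.266 = 0.2024.
C1 = (dt + 2*K*X)/denom = (2.2 + 2*2.1*0.27)/5.266 = 0.6331.
C2 = (2*K*(1-X) - dt)/denom = 0.1645.
O2 = C0*I2 + C1*I1 + C2*O1
   = 0.2024*135 + 0.6331*122 + 0.1645*17
   = 107.36 m^3/s.

107.36


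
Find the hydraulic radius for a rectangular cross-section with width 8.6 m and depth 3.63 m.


For a rectangular section:
Flow area A = b * y = 8.6 * 3.63 = 31.22 m^2.
Wetted perimeter P = b + 2y = 8.6 + 2*3.63 = 15.86 m.
Hydraulic radius R = A/P = 31.22 / 15.86 = 1.9683 m.

1.9683


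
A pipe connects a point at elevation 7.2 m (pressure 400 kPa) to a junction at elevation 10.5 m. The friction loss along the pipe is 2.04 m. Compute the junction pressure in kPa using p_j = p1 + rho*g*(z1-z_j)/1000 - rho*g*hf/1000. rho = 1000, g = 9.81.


Junction pressure: p_j = p1 + rho*g*(z1 - z_j)/1000 - rho*g*hf/1000.
Elevation term = 1000*9.81*(7.2 - 10.5)/1000 = -32.373 kPa.
Friction term = 1000*9.81*2.04/1000 = 20.012 kPa.
p_j = 400 + -32.373 - 20.012 = 347.61 kPa.

347.61


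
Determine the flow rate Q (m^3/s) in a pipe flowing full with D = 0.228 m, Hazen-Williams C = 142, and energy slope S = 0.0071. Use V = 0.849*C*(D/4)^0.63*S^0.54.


For a full circular pipe, R = D/4 = 0.228/4 = 0.057 m.
V = 0.849 * 142 * 0.057^0.63 * 0.0071^0.54
  = 0.849 * 142 * 0.164513 * 0.069132
  = 1.3711 m/s.
Pipe area A = pi*D^2/4 = pi*0.228^2/4 = 0.0408 m^2.
Q = A * V = 0.0408 * 1.3711 = 0.056 m^3/s.

0.056


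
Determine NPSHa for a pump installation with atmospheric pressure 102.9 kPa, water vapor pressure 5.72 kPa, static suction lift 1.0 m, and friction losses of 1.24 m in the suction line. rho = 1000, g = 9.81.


NPSHa = p_atm/(rho*g) - z_s - hf_s - p_vap/(rho*g).
p_atm/(rho*g) = 102.9*1000 / (1000*9.81) = 10.489 m.
p_vap/(rho*g) = 5.72*1000 / (1000*9.81) = 0.583 m.
NPSHa = 10.489 - 1.0 - 1.24 - 0.583
      = 7.67 m.

7.67


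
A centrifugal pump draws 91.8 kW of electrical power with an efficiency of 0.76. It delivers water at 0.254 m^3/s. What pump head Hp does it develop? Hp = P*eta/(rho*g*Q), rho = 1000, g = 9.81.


Pump head formula: Hp = P * eta / (rho * g * Q).
Numerator: P * eta = 91.8 * 1000 * 0.76 = 69768.0 W.
Denominator: rho * g * Q = 1000 * 9.81 * 0.254 = 2491.74.
Hp = 69768.0 / 2491.74 = 28.0 m.

28.0


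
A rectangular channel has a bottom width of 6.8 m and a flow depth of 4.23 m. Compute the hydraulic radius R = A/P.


For a rectangular section:
Flow area A = b * y = 6.8 * 4.23 = 28.76 m^2.
Wetted perimeter P = b + 2y = 6.8 + 2*4.23 = 15.26 m.
Hydraulic radius R = A/P = 28.76 / 15.26 = 1.8849 m.

1.8849


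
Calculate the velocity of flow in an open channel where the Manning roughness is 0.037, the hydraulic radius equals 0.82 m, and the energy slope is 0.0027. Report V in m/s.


Manning's equation gives V = (1/n) * R^(2/3) * S^(1/2).
First, compute R^(2/3) = 0.82^(2/3) = 0.8761.
Next, S^(1/2) = 0.0027^(1/2) = 0.051962.
Then 1/n = 1/0.037 = 27.03.
V = 27.03 * 0.8761 * 0.051962 = 1.2303 m/s.

1.2303


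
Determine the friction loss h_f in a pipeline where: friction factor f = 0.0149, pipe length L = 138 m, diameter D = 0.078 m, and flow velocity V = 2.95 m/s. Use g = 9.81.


Darcy-Weisbach equation: h_f = f * (L/D) * V^2/(2g).
f * L/D = 0.0149 * 138/0.078 = 26.3615.
V^2/(2g) = 2.95^2 / (2*9.81) = 8.7025 / 19.62 = 0.4436 m.
h_f = 26.3615 * 0.4436 = 11.693 m.

11.693


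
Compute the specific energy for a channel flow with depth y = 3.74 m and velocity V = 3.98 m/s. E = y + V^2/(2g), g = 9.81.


Specific energy E = y + V^2/(2g).
Velocity head = V^2/(2g) = 3.98^2 / (2*9.81) = 15.8404 / 19.62 = 0.8074 m.
E = 3.74 + 0.8074 = 4.5474 m.

4.5474


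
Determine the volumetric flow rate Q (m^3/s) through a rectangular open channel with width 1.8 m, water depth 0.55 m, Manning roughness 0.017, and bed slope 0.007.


For a rectangular channel, the cross-sectional area A = b * y = 1.8 * 0.55 = 0.99 m^2.
The wetted perimeter P = b + 2y = 1.8 + 2*0.55 = 2.9 m.
Hydraulic radius R = A/P = 0.99/2.9 = 0.3414 m.
Velocity V = (1/n)*R^(2/3)*S^(1/2) = (1/0.017)*0.3414^(2/3)*0.007^(1/2) = 2.4039 m/s.
Discharge Q = A * V = 0.99 * 2.4039 = 2.38 m^3/s.

2.38


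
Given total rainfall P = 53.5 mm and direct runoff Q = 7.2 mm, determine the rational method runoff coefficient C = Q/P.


The runoff coefficient C = runoff depth / rainfall depth.
C = 7.2 / 53.5
  = 0.1346.

0.1346


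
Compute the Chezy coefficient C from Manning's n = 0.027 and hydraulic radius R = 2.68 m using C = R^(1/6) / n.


The Chezy coefficient relates to Manning's n through C = R^(1/6) / n.
R^(1/6) = 2.68^(1/6) = 1.178571.
C = 1.178571 / 0.027 = 43.65 m^(1/2)/s.

43.65


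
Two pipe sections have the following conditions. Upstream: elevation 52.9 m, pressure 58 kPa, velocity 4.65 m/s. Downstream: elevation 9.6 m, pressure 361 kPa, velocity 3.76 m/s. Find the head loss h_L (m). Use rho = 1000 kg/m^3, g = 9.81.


Total head at each section: H = z + p/(rho*g) + V^2/(2g).
H1 = 52.9 + 58*1000/(1000*9.81) + 4.65^2/(2*9.81)
   = 52.9 + 5.912 + 1.1021
   = 59.914 m.
H2 = 9.6 + 361*1000/(1000*9.81) + 3.76^2/(2*9.81)
   = 9.6 + 36.799 + 0.7206
   = 47.12 m.
h_L = H1 - H2 = 59.914 - 47.12 = 12.795 m.

12.795


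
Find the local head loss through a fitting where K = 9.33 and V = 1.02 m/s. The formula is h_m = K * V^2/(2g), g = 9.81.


Minor loss formula: h_m = K * V^2/(2g).
V^2 = 1.02^2 = 1.0404.
V^2/(2g) = 1.0404 / 19.62 = 0.053 m.
h_m = 9.33 * 0.053 = 0.4947 m.

0.4947


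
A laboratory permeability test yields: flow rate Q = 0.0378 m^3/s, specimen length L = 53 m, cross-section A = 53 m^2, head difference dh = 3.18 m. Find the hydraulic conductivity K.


From K = Q*L / (A*dh):
Numerator: Q*L = 0.0378 * 53 = 2.0034.
Denominator: A*dh = 53 * 3.18 = 168.54.
K = 2.0034 / 168.54 = 0.011887 m/s.

0.011887


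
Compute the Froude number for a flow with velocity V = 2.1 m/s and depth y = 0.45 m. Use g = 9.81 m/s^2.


The Froude number is defined as Fr = V / sqrt(g*y).
g*y = 9.81 * 0.45 = 4.4145.
sqrt(g*y) = sqrt(4.4145) = 2.1011.
Fr = 2.1 / 2.1011 = 0.9995.

0.9995


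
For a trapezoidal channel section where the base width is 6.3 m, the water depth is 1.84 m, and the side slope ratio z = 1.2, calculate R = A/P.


For a trapezoidal section with side slope z:
A = (b + z*y)*y = (6.3 + 1.2*1.84)*1.84 = 15.655 m^2.
P = b + 2*y*sqrt(1 + z^2) = 6.3 + 2*1.84*sqrt(1 + 1.2^2) = 12.048 m.
R = A/P = 15.655 / 12.048 = 1.2993 m.

1.2993


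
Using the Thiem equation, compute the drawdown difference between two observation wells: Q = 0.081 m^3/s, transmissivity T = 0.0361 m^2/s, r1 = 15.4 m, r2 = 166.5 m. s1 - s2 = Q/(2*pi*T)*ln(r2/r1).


Thiem equation: s1 - s2 = Q/(2*pi*T) * ln(r2/r1).
ln(r2/r1) = ln(166.5/15.4) = 2.3806.
Q/(2*pi*T) = 0.081 / (2*pi*0.0361) = 0.081 / 0.2268 = 0.3571.
s1 - s2 = 0.3571 * 2.3806 = 0.8501 m.

0.8501


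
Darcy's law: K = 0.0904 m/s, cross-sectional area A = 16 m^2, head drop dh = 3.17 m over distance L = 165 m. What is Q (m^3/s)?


Darcy's law: Q = K * A * i, where i = dh/L.
Hydraulic gradient i = 3.17 / 165 = 0.019212.
Q = 0.0904 * 16 * 0.019212
  = 0.0278 m^3/s.

0.0278


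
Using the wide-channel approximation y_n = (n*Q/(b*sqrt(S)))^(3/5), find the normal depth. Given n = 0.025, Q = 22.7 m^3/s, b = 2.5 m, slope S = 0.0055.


We use the wide-channel approximation y_n = (n*Q/(b*sqrt(S)))^(3/5).
sqrt(S) = sqrt(0.0055) = 0.074162.
Numerator: n*Q = 0.025 * 22.7 = 0.5675.
Denominator: b*sqrt(S) = 2.5 * 0.074162 = 0.185405.
arg = 3.0609.
y_n = 3.0609^(3/5) = 1.9566 m.

1.9566


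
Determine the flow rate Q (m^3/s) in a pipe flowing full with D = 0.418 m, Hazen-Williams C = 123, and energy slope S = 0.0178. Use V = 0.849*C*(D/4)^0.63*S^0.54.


For a full circular pipe, R = D/4 = 0.418/4 = 0.1045 m.
V = 0.849 * 123 * 0.1045^0.63 * 0.0178^0.54
  = 0.849 * 123 * 0.241015 * 0.11356
  = 2.8581 m/s.
Pipe area A = pi*D^2/4 = pi*0.418^2/4 = 0.1372 m^2.
Q = A * V = 0.1372 * 2.8581 = 0.3922 m^3/s.

0.3922


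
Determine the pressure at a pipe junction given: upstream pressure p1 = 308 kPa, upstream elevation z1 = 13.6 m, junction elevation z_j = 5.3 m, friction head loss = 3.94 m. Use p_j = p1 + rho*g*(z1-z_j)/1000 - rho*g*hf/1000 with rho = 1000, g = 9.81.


Junction pressure: p_j = p1 + rho*g*(z1 - z_j)/1000 - rho*g*hf/1000.
Elevation term = 1000*9.81*(13.6 - 5.3)/1000 = 81.423 kPa.
Friction term = 1000*9.81*3.94/1000 = 38.651 kPa.
p_j = 308 + 81.423 - 38.651 = 350.77 kPa.

350.77


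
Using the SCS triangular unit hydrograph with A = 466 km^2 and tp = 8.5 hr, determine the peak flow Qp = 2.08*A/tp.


SCS formula: Qp = 2.08 * A / tp.
Qp = 2.08 * 466 / 8.5
   = 969.28 / 8.5
   = 114.03 m^3/s per cm.

114.03


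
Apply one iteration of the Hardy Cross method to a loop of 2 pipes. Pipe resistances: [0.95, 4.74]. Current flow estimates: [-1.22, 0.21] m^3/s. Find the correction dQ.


Numerator terms (r*Q*|Q|): 0.95*-1.22*|-1.22| = -1.414; 4.74*0.21*|0.21| = 0.209.
Sum of numerator = -1.2049.
Denominator terms (r*|Q|): 0.95*|-1.22| = 1.159; 4.74*|0.21| = 0.9954.
2 * sum of denominator = 2 * 2.1544 = 4.3088.
dQ = --1.2049 / 4.3088 = 0.2796 m^3/s.

0.2796


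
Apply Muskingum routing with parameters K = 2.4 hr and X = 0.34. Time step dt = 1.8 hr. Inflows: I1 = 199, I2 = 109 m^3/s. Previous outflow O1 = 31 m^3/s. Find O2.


Muskingum coefficients:
denom = 2*K*(1-X) + dt = 2*2.4*(1-0.34) + 1.8 = 4.968.
C0 = (dt - 2*K*X)/denom = (1.8 - 2*2.4*0.34)/4.968 = 0.0338.
C1 = (dt + 2*K*X)/denom = (1.8 + 2*2.4*0.34)/4.968 = 0.6908.
C2 = (2*K*(1-X) - dt)/denom = 0.2754.
O2 = C0*I2 + C1*I1 + C2*O1
   = 0.0338*109 + 0.6908*199 + 0.2754*31
   = 149.7 m^3/s.

149.7


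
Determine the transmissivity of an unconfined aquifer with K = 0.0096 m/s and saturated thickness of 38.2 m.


Transmissivity is defined as T = K * h.
T = 0.0096 * 38.2
  = 0.3667 m^2/s.

0.3667


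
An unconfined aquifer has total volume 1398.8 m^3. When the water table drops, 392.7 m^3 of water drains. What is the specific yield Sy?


Specific yield Sy = Volume drained / Total volume.
Sy = 392.7 / 1398.8
   = 0.2807.

0.2807


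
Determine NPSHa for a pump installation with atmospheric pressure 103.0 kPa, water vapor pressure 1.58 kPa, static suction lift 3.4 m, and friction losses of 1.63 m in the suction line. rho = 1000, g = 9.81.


NPSHa = p_atm/(rho*g) - z_s - hf_s - p_vap/(rho*g).
p_atm/(rho*g) = 103.0*1000 / (1000*9.81) = 10.499 m.
p_vap/(rho*g) = 1.58*1000 / (1000*9.81) = 0.161 m.
NPSHa = 10.499 - 3.4 - 1.63 - 0.161
      = 5.31 m.

5.31


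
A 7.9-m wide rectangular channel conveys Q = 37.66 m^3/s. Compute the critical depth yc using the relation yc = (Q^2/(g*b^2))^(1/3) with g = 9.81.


Using yc = (Q^2 / (g * b^2))^(1/3):
Q^2 = 37.66^2 = 1418.28.
g * b^2 = 9.81 * 7.9^2 = 9.81 * 62.41 = 612.24.
Q^2 / (g*b^2) = 1418.28 / 612.24 = 2.3165.
yc = 2.3165^(1/3) = 1.3232 m.

1.3232


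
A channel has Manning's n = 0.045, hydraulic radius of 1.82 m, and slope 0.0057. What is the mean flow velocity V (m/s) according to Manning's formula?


Manning's equation gives V = (1/n) * R^(2/3) * S^(1/2).
First, compute R^(2/3) = 1.82^(2/3) = 1.4907.
Next, S^(1/2) = 0.0057^(1/2) = 0.075498.
Then 1/n = 1/0.045 = 22.22.
V = 22.22 * 1.4907 * 0.075498 = 2.501 m/s.

2.501


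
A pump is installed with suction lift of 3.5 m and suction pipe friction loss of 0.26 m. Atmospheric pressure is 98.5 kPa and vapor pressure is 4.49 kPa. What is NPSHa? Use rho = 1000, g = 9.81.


NPSHa = p_atm/(rho*g) - z_s - hf_s - p_vap/(rho*g).
p_atm/(rho*g) = 98.5*1000 / (1000*9.81) = 10.041 m.
p_vap/(rho*g) = 4.49*1000 / (1000*9.81) = 0.458 m.
NPSHa = 10.041 - 3.5 - 0.26 - 0.458
      = 5.82 m.

5.82


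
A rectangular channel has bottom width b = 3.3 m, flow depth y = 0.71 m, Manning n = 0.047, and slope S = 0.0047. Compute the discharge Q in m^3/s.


For a rectangular channel, the cross-sectional area A = b * y = 3.3 * 0.71 = 2.34 m^2.
The wetted perimeter P = b + 2y = 3.3 + 2*0.71 = 4.72 m.
Hydraulic radius R = A/P = 2.34/4.72 = 0.4964 m.
Velocity V = (1/n)*R^(2/3)*S^(1/2) = (1/0.047)*0.4964^(2/3)*0.0047^(1/2) = 0.9145 m/s.
Discharge Q = A * V = 2.34 * 0.9145 = 2.143 m^3/s.

2.143


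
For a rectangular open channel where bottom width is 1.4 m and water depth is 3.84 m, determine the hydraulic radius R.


For a rectangular section:
Flow area A = b * y = 1.4 * 3.84 = 5.38 m^2.
Wetted perimeter P = b + 2y = 1.4 + 2*3.84 = 9.08 m.
Hydraulic radius R = A/P = 5.38 / 9.08 = 0.5921 m.

0.5921


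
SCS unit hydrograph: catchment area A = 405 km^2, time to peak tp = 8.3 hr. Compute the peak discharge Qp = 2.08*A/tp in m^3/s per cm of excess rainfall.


SCS formula: Qp = 2.08 * A / tp.
Qp = 2.08 * 405 / 8.3
   = 842.4 / 8.3
   = 101.49 m^3/s per cm.

101.49


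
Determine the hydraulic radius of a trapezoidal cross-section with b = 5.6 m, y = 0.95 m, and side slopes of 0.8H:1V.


For a trapezoidal section with side slope z:
A = (b + z*y)*y = (5.6 + 0.8*0.95)*0.95 = 6.042 m^2.
P = b + 2*y*sqrt(1 + z^2) = 5.6 + 2*0.95*sqrt(1 + 0.8^2) = 8.033 m.
R = A/P = 6.042 / 8.033 = 0.7521 m.

0.7521


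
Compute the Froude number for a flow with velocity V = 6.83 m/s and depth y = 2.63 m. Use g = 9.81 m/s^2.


The Froude number is defined as Fr = V / sqrt(g*y).
g*y = 9.81 * 2.63 = 25.8003.
sqrt(g*y) = sqrt(25.8003) = 5.0794.
Fr = 6.83 / 5.0794 = 1.3446.

1.3446


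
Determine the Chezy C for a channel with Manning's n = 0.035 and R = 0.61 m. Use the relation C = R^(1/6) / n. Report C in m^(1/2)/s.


The Chezy coefficient relates to Manning's n through C = R^(1/6) / n.
R^(1/6) = 0.61^(1/6) = 0.920919.
C = 0.920919 / 0.035 = 26.31 m^(1/2)/s.

26.31


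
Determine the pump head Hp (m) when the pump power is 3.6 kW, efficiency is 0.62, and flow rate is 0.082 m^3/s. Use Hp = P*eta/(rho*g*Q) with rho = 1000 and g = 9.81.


Pump head formula: Hp = P * eta / (rho * g * Q).
Numerator: P * eta = 3.6 * 1000 * 0.62 = 2232.0 W.
Denominator: rho * g * Q = 1000 * 9.81 * 0.082 = 804.42.
Hp = 2232.0 / 804.42 = 2.77 m.

2.77


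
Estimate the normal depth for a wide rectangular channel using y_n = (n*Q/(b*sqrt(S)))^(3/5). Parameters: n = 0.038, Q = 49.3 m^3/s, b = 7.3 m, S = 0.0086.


We use the wide-channel approximation y_n = (n*Q/(b*sqrt(S)))^(3/5).
sqrt(S) = sqrt(0.0086) = 0.092736.
Numerator: n*Q = 0.038 * 49.3 = 1.8734.
Denominator: b*sqrt(S) = 7.3 * 0.092736 = 0.676973.
arg = 2.7673.
y_n = 2.7673^(3/5) = 1.8418 m.

1.8418


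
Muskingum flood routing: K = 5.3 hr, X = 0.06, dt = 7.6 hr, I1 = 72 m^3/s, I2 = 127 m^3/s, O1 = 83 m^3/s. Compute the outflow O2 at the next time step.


Muskingum coefficients:
denom = 2*K*(1-X) + dt = 2*5.3*(1-0.06) + 7.6 = 17.564.
C0 = (dt - 2*K*X)/denom = (7.6 - 2*5.3*0.06)/17.564 = 0.3965.
C1 = (dt + 2*K*X)/denom = (7.6 + 2*5.3*0.06)/17.564 = 0.4689.
C2 = (2*K*(1-X) - dt)/denom = 0.1346.
O2 = C0*I2 + C1*I1 + C2*O1
   = 0.3965*127 + 0.4689*72 + 0.1346*83
   = 95.29 m^3/s.

95.29


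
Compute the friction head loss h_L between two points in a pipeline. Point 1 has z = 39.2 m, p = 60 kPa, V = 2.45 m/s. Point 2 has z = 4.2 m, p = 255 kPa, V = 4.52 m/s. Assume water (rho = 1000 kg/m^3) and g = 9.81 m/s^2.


Total head at each section: H = z + p/(rho*g) + V^2/(2g).
H1 = 39.2 + 60*1000/(1000*9.81) + 2.45^2/(2*9.81)
   = 39.2 + 6.116 + 0.3059
   = 45.622 m.
H2 = 4.2 + 255*1000/(1000*9.81) + 4.52^2/(2*9.81)
   = 4.2 + 25.994 + 1.0413
   = 31.235 m.
h_L = H1 - H2 = 45.622 - 31.235 = 14.387 m.

14.387


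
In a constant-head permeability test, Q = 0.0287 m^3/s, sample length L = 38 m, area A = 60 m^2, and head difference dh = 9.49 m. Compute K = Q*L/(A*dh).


From K = Q*L / (A*dh):
Numerator: Q*L = 0.0287 * 38 = 1.0906.
Denominator: A*dh = 60 * 9.49 = 569.4.
K = 1.0906 / 569.4 = 0.001915 m/s.

0.001915


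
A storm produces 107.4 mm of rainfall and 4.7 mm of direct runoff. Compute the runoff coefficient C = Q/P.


The runoff coefficient C = runoff depth / rainfall depth.
C = 4.7 / 107.4
  = 0.0438.

0.0438


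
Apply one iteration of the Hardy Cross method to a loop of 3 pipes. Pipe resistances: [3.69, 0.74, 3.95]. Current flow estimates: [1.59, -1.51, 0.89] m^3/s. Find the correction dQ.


Numerator terms (r*Q*|Q|): 3.69*1.59*|1.59| = 9.3287; 0.74*-1.51*|-1.51| = -1.6873; 3.95*0.89*|0.89| = 3.1288.
Sum of numerator = 10.7702.
Denominator terms (r*|Q|): 3.69*|1.59| = 5.8671; 0.74*|-1.51| = 1.1174; 3.95*|0.89| = 3.5155.
2 * sum of denominator = 2 * 10.5 = 21.0.
dQ = -10.7702 / 21.0 = -0.5129 m^3/s.

-0.5129


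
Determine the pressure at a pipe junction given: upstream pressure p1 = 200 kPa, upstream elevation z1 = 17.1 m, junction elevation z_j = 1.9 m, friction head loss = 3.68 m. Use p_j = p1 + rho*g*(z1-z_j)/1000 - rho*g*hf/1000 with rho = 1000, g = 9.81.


Junction pressure: p_j = p1 + rho*g*(z1 - z_j)/1000 - rho*g*hf/1000.
Elevation term = 1000*9.81*(17.1 - 1.9)/1000 = 149.112 kPa.
Friction term = 1000*9.81*3.68/1000 = 36.101 kPa.
p_j = 200 + 149.112 - 36.101 = 313.01 kPa.

313.01


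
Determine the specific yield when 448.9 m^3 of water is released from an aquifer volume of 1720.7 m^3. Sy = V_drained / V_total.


Specific yield Sy = Volume drained / Total volume.
Sy = 448.9 / 1720.7
   = 0.2609.

0.2609


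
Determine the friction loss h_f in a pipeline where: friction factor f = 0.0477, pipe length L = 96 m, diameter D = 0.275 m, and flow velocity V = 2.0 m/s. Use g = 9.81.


Darcy-Weisbach equation: h_f = f * (L/D) * V^2/(2g).
f * L/D = 0.0477 * 96/0.275 = 16.6516.
V^2/(2g) = 2.0^2 / (2*9.81) = 4.0 / 19.62 = 0.2039 m.
h_f = 16.6516 * 0.2039 = 3.395 m.

3.395


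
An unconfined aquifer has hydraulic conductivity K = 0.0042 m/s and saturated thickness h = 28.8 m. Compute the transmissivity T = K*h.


Transmissivity is defined as T = K * h.
T = 0.0042 * 28.8
  = 0.121 m^2/s.

0.121


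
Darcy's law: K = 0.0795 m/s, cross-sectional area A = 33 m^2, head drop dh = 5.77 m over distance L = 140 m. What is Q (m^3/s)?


Darcy's law: Q = K * A * i, where i = dh/L.
Hydraulic gradient i = 5.77 / 140 = 0.041214.
Q = 0.0795 * 33 * 0.041214
  = 0.1081 m^3/s.

0.1081


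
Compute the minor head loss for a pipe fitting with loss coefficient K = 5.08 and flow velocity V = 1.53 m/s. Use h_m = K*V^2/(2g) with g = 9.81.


Minor loss formula: h_m = K * V^2/(2g).
V^2 = 1.53^2 = 2.3409.
V^2/(2g) = 2.3409 / 19.62 = 0.1193 m.
h_m = 5.08 * 0.1193 = 0.6061 m.

0.6061


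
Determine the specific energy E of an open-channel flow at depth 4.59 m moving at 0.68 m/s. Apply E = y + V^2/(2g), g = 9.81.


Specific energy E = y + V^2/(2g).
Velocity head = V^2/(2g) = 0.68^2 / (2*9.81) = 0.4624 / 19.62 = 0.0236 m.
E = 4.59 + 0.0236 = 4.6136 m.

4.6136


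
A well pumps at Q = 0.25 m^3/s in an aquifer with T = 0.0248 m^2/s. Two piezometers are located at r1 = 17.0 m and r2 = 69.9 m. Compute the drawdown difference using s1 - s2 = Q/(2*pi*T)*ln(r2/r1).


Thiem equation: s1 - s2 = Q/(2*pi*T) * ln(r2/r1).
ln(r2/r1) = ln(69.9/17.0) = 1.4139.
Q/(2*pi*T) = 0.25 / (2*pi*0.0248) = 0.25 / 0.1558 = 1.6044.
s1 - s2 = 1.6044 * 1.4139 = 2.2684 m.

2.2684


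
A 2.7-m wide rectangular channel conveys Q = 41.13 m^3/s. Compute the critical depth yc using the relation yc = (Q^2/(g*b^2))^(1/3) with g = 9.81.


Using yc = (Q^2 / (g * b^2))^(1/3):
Q^2 = 41.13^2 = 1691.68.
g * b^2 = 9.81 * 2.7^2 = 9.81 * 7.29 = 71.51.
Q^2 / (g*b^2) = 1691.68 / 71.51 = 23.6566.
yc = 23.6566^(1/3) = 2.8706 m.

2.8706


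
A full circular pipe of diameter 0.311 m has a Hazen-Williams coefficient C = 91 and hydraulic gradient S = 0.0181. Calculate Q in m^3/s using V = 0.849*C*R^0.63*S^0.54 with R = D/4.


For a full circular pipe, R = D/4 = 0.311/4 = 0.0777 m.
V = 0.849 * 91 * 0.0777^0.63 * 0.0181^0.54
  = 0.849 * 91 * 0.200051 * 0.11459
  = 1.7711 m/s.
Pipe area A = pi*D^2/4 = pi*0.311^2/4 = 0.076 m^2.
Q = A * V = 0.076 * 1.7711 = 0.1345 m^3/s.

0.1345


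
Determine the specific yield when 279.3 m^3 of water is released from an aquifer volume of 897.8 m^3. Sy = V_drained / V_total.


Specific yield Sy = Volume drained / Total volume.
Sy = 279.3 / 897.8
   = 0.3111.

0.3111


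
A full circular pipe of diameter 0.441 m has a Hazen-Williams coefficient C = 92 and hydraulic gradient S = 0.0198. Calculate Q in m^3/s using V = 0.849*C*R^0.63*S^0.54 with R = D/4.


For a full circular pipe, R = D/4 = 0.441/4 = 0.1103 m.
V = 0.849 * 92 * 0.1103^0.63 * 0.0198^0.54
  = 0.849 * 92 * 0.249286 * 0.120282
  = 2.342 m/s.
Pipe area A = pi*D^2/4 = pi*0.441^2/4 = 0.1527 m^2.
Q = A * V = 0.1527 * 2.342 = 0.3577 m^3/s.

0.3577


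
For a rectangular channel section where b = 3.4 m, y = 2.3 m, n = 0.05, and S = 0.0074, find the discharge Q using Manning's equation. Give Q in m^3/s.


For a rectangular channel, the cross-sectional area A = b * y = 3.4 * 2.3 = 7.82 m^2.
The wetted perimeter P = b + 2y = 3.4 + 2*2.3 = 8.0 m.
Hydraulic radius R = A/P = 7.82/8.0 = 0.9775 m.
Velocity V = (1/n)*R^(2/3)*S^(1/2) = (1/0.05)*0.9775^(2/3)*0.0074^(1/2) = 1.6946 m/s.
Discharge Q = A * V = 7.82 * 1.6946 = 13.251 m^3/s.

13.251


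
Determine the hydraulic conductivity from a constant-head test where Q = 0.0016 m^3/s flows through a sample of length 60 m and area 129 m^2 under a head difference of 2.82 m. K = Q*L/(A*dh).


From K = Q*L / (A*dh):
Numerator: Q*L = 0.0016 * 60 = 0.096.
Denominator: A*dh = 129 * 2.82 = 363.78.
K = 0.096 / 363.78 = 0.000264 m/s.

0.000264


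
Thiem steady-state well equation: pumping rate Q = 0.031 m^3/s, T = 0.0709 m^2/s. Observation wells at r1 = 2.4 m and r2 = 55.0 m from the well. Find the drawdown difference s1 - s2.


Thiem equation: s1 - s2 = Q/(2*pi*T) * ln(r2/r1).
ln(r2/r1) = ln(55.0/2.4) = 3.1319.
Q/(2*pi*T) = 0.031 / (2*pi*0.0709) = 0.031 / 0.4455 = 0.0696.
s1 - s2 = 0.0696 * 3.1319 = 0.2179 m.

0.2179


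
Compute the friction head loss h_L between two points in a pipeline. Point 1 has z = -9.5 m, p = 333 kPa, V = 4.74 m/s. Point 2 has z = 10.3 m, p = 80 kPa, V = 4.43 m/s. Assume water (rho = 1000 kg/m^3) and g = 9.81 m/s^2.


Total head at each section: H = z + p/(rho*g) + V^2/(2g).
H1 = -9.5 + 333*1000/(1000*9.81) + 4.74^2/(2*9.81)
   = -9.5 + 33.945 + 1.1451
   = 25.59 m.
H2 = 10.3 + 80*1000/(1000*9.81) + 4.43^2/(2*9.81)
   = 10.3 + 8.155 + 1.0002
   = 19.455 m.
h_L = H1 - H2 = 25.59 - 19.455 = 6.135 m.

6.135


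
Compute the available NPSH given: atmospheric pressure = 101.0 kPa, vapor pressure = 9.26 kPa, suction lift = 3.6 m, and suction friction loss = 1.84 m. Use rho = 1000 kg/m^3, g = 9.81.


NPSHa = p_atm/(rho*g) - z_s - hf_s - p_vap/(rho*g).
p_atm/(rho*g) = 101.0*1000 / (1000*9.81) = 10.296 m.
p_vap/(rho*g) = 9.26*1000 / (1000*9.81) = 0.944 m.
NPSHa = 10.296 - 3.6 - 1.84 - 0.944
      = 3.91 m.

3.91


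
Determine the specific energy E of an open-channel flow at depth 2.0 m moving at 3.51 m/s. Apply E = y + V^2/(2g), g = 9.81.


Specific energy E = y + V^2/(2g).
Velocity head = V^2/(2g) = 3.51^2 / (2*9.81) = 12.3201 / 19.62 = 0.6279 m.
E = 2.0 + 0.6279 = 2.6279 m.

2.6279


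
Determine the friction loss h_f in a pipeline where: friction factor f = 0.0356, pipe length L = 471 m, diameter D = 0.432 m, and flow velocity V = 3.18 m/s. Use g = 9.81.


Darcy-Weisbach equation: h_f = f * (L/D) * V^2/(2g).
f * L/D = 0.0356 * 471/0.432 = 38.8139.
V^2/(2g) = 3.18^2 / (2*9.81) = 10.1124 / 19.62 = 0.5154 m.
h_f = 38.8139 * 0.5154 = 20.005 m.

20.005


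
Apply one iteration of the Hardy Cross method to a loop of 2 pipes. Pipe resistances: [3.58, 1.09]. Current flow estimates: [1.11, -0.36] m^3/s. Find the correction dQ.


Numerator terms (r*Q*|Q|): 3.58*1.11*|1.11| = 4.4109; 1.09*-0.36*|-0.36| = -0.1413.
Sum of numerator = 4.2697.
Denominator terms (r*|Q|): 3.58*|1.11| = 3.9738; 1.09*|-0.36| = 0.3924.
2 * sum of denominator = 2 * 4.3662 = 8.7324.
dQ = -4.2697 / 8.7324 = -0.4889 m^3/s.

-0.4889
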